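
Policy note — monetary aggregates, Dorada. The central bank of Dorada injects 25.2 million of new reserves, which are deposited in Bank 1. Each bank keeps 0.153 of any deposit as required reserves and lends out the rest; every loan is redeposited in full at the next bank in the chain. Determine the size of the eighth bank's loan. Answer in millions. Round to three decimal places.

6.675 million

Each bank lends a fraction (1 − rr) = 0.8470 of the deposit it receives, so Bank 8 receives 25.2·0.8470^7 and lends 25.2·0.8470^8 ≈ 6.6753 million.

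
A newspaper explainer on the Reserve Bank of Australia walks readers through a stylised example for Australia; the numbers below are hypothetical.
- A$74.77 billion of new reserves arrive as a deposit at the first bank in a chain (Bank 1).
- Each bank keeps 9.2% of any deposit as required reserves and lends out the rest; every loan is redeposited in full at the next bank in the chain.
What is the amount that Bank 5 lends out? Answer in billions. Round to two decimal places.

Each bank lends a fraction (1 − rr) = 0.9080 of the deposit it receives, so Bank 5 receives 74.77·0.9080^4 and lends 74.77·0.9080^5 ≈ 46.1484 billion.

A$46.15 billion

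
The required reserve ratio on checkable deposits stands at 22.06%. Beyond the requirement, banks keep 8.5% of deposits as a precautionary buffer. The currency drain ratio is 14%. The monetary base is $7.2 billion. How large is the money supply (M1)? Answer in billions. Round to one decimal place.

$18.4 billion

The money multiplier is m = (1 + c) / (rr + e + c) = (1 + 0.14) / (0.2206 + 0.085 + 0.14) ≈ 2.5583.
So M = m × MB = 2.5583 × 7.2 ≈ 18.4198 billion.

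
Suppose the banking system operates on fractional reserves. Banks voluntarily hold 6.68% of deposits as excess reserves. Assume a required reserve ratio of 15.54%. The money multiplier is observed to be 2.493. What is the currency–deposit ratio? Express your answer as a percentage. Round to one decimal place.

Using m = 2.493. From m = (1 + c)/(c + rr + e), rearranging gives 1 + c = m·(c + rr + e), so c·(1 − m) = m·(rr + e) − 1.
Hence c = [m·(rr + e) − 1]/(1 − m) = [2.493 × (0.1554 + 0.0668) − 1] / (1 − 2.493) ≈ 0.298765.

29.9%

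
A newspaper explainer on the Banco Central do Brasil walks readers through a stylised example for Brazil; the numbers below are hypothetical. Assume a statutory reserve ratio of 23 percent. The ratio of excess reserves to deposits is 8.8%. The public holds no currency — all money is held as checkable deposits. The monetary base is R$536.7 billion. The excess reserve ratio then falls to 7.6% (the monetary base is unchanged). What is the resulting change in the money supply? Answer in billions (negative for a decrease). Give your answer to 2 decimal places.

R$66.19 billion

Initially m₁ = 1 / (0.23 + 0.088) ≈ 3.144654, so M₁ = 3.144654 × 536.7 ≈ 1687.7358 billion.
After the change m₂ = 1 / (0.23 + 0.076) ≈ 3.267974, so M₂ = 3.267974 × 536.7 ≈ 1753.9216 billion.
ΔM = M₂ − M₁ = 1753.9216 − 1687.7358 = 66.1858 billion.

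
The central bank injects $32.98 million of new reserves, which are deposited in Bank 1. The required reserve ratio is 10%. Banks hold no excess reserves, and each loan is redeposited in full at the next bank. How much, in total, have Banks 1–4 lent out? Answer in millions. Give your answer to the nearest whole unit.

$102 million

Bank i lends (1 − rr)^i of the original deposit: Bank 1 lends 32.98·0.9000 = 29.6820, Bank 2 lends 32.98·0.9000² = 26.7138, and so on.
Summing a geometric series: total = 32.98·[0.9000·(1 − 0.9000^4) / (1 − 0.9000)] ≈ 102.0764 million.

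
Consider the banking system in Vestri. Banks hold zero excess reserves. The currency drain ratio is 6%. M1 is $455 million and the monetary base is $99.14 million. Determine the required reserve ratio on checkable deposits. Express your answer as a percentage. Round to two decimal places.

17.10%

Using m = M/MB = 455/99.14 ≈ 4.589469. Since m = (1 + c)/(c + rr + e), the denominator satisfies c + rr + e = (1 + c)/m = (1 + 0.06) / 4.589469 ≈ 0.230964.
With c = 0.06 and e = 0, the required reserve ratio on checkable deposits is 0.230964 − 0.06 − 0 = 0.170964.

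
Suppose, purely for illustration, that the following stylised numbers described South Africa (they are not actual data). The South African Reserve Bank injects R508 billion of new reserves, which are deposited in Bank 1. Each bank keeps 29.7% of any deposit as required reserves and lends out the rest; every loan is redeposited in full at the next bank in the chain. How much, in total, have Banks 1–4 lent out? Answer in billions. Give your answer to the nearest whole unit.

R909 billion

Bank i lends (1 − rr)^i of the original deposit: Bank 1 lends 508·0.7030 = 357.1240, Bank 2 lends 508·0.7030² ≈ 251.0582, and so on.
Summing a geometric series: total = 508·[0.7030·(1 − 0.7030^4) / (1 − 0.7030)] ≈ 908.7513 billion.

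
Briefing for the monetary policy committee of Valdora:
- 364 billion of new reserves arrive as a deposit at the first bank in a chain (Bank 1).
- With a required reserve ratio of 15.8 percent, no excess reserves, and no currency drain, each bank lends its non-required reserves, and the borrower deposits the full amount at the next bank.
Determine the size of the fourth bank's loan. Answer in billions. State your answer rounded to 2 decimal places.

182.96 billion

Each bank lends a fraction (1 − rr) = 0.8420 of the deposit it receives, so Bank 4 receives 364·0.8420^3 and lends 364·0.8420^4 ≈ 182.9573 billion.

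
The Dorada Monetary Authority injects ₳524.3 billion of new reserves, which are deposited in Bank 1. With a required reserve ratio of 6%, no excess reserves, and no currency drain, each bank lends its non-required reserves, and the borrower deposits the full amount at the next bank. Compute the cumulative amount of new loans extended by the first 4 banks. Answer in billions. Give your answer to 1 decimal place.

Bank i lends (1 − rr)^i of the original deposit: Bank 1 lends 524.3·0.9400 = 492.8420, Bank 2 lends 524.3·0.9400² ≈ 463.2715, and so on.
Summing a geometric series: total = 524.3·[0.9400·(1 − 0.9400^4) / (1 − 0.9400)] ≈ 1800.9354 billion.

₳1800.9 billion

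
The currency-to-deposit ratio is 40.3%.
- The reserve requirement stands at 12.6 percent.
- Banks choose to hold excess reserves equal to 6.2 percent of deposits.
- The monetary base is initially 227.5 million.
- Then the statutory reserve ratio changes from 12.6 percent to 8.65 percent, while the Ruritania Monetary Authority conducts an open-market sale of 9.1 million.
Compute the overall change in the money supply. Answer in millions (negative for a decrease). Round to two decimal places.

Before: m₁ = (1 + 0.403) / (0.126 + 0.062 + 0.403) ≈ 2.373942, MB₁ = 227.5, so M₁ = 2.373942 × 227.5 ≈ 540.0718 million.
After: m₂ = (1 + 0.403) / (0.0865 + 0.062 + 0.403) ≈ 2.543971, MB₂ = 227.5 − 9.1 = 218.4, so M₂ = 2.543971 × 218.4 ≈ 555.6033 million.
ΔM = M₂ − M₁ = 555.6033 − 540.0718 = 15.5315 million.

15.53 million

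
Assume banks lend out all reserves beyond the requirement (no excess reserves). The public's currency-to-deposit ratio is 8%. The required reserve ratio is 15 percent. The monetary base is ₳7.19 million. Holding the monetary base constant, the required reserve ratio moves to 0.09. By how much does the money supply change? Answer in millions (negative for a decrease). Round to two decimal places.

Initially m₁ = (1 + 0.08) / (0.15 + 0.08) ≈ 4.6957, so M₁ = 4.6957 × 7.19 ≈ 33.7621 million.
After the change m₂ = (1 + 0.08) / (0.09 + 0.08) ≈ 6.3529, so M₂ = 6.3529 × 7.19 ≈ 45.6774 million.
ΔM = M₂ − M₁ = 45.6774 − 33.7621 = 11.9153 million.

₳11.92 million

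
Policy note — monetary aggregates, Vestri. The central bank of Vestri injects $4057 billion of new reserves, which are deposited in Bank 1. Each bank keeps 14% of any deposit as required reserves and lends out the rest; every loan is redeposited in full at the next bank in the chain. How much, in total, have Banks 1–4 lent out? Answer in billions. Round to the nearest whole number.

Bank i lends (1 − rr)^i of the original deposit: Bank 1 lends 4057·0.8600 = 3489.0200, Bank 2 lends 4057·0.8600² = 3000.5572, and so on.
Summing a geometric series: total = 4057·[0.8600·(1 − 0.8600^4) / (1 − 0.8600)] ≈ 11289.2685 billion.

$11289 billion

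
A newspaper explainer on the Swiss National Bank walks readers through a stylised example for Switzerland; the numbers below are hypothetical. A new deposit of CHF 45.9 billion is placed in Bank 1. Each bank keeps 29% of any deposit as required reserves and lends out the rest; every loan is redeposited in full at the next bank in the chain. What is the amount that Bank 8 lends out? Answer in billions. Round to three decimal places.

CHF 2.964 billion

Each bank lends a fraction (1 − rr) = 0.7100 of the deposit it receives, so Bank 8 receives 45.9·0.7100^7 and lends 45.9·0.7100^8 ≈ 2.9640 billion.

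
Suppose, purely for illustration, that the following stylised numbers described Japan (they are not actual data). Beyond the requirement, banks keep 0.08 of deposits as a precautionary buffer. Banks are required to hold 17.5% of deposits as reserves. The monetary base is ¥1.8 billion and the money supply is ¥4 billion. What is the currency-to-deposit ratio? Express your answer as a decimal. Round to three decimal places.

0.355

Using m = M/MB = 4/1.8 ≈ 2.222222. From m = (1 + c)/(c + rr + e), rearranging gives 1 + c = m·(c + rr + e), so c·(1 − m) = m·(rr + e) − 1.
Hence c = [m·(rr + e) − 1]/(1 − m) = [2.222222 × (0.175 + 0.08) − 1] / (1 − 2.222222) ≈ 0.354546.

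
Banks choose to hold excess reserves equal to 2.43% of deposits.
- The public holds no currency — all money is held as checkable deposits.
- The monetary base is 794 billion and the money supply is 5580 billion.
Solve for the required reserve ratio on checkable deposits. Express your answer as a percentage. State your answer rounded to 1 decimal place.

11.8%

Using m = M/MB = 5580/794 ≈ 7.027708. Since m = (1 + c)/(c + rr + e), the denominator satisfies c + rr + e = (1 + c)/m = (1 + 0) / 7.027708 ≈ 0.142294.
With c = 0 and e = 0.0243, the required reserve ratio on checkable deposits is 0.142294 − 0 − 0.0243 = 0.117994.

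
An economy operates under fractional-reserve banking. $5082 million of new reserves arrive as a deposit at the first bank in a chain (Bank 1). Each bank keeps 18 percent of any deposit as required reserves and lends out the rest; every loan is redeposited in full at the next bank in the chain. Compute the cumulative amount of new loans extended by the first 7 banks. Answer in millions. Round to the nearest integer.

Bank i lends (1 − rr)^i of the original deposit: Bank 1 lends 5082·0.8200 = 4167.2400, Bank 2 lends 5082·0.8200² = 3417.1368, and so on.
Summing a geometric series: total = 5082·[0.8200·(1 − 0.8200^7) / (1 − 0.8200)] ≈ 17380.0423 million.

$17380 million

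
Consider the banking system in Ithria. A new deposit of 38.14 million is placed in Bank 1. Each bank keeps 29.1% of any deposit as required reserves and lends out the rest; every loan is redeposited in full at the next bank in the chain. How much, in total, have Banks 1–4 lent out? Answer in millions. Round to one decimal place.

Bank i lends (1 − rr)^i of the original deposit: Bank 1 lends 38.14·0.7090 ≈ 27.0413, Bank 2 lends 38.14·0.7090² ≈ 19.1723, and so on.
Summing a geometric series: total = 38.14·[0.7090·(1 − 0.7090^4) / (1 − 0.7090)] ≈ 69.4442 million.

69.4 million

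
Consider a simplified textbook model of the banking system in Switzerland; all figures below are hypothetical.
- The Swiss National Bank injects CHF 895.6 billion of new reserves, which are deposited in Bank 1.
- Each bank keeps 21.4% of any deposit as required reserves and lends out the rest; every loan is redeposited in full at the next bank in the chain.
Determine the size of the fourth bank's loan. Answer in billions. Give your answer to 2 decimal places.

Each bank lends a fraction (1 − rr) = 0.7860 of the deposit it receives, so Bank 4 receives 895.6·0.7860^3 and lends 895.6·0.7860^4 ≈ 341.8254 billion.

CHF 341.83 billion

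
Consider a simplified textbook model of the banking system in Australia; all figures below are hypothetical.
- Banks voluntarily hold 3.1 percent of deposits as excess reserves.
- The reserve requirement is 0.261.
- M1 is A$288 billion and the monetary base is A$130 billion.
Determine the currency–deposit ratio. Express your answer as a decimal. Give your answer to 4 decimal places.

0.2905

Using m = M/MB = 288/130 ≈ 2.215385. From m = (1 + c)/(c + rr + e), rearranging gives 1 + c = m·(c + rr + e), so c·(1 − m) = m·(rr + e) − 1.
Hence c = [m·(rr + e) − 1]/(1 − m) = [2.215385 × (0.261 + 0.031) − 1] / (1 − 2.215385) ≈ 0.290531.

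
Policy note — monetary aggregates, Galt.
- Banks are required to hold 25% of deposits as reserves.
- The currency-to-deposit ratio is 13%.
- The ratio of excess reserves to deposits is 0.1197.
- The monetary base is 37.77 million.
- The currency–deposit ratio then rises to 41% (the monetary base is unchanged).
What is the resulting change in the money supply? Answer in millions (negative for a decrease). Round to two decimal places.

-17.11 million

Initially m₁ = (1 + 0.13) / (0.25 + 0.1197 + 0.13) ≈ 2.26136, so M₁ = 2.26136 × 37.77 ≈ 85.4116 million.
After the change m₂ = (1 + 0.41) / (0.25 + 0.1197 + 0.41) ≈ 1.80839, so M₂ = 1.80839 × 37.77 ≈ 68.3029 million.
ΔM = M₂ − M₁ = 68.3029 − 85.4116 = -17.1087 million.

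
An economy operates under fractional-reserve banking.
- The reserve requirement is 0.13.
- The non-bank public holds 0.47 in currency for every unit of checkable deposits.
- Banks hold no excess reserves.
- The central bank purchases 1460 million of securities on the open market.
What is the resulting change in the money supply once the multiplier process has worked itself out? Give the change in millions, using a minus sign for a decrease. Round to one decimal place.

The money multiplier is m = (1 + c) / (rr + c) = (1 + 0.47) / (0.13 + 0.47) = 2.45.
The purchase adds 1460 million of base, so ΔM = m × ΔMB = 2.45 × (+1460) = 3577 million.

3577.0 million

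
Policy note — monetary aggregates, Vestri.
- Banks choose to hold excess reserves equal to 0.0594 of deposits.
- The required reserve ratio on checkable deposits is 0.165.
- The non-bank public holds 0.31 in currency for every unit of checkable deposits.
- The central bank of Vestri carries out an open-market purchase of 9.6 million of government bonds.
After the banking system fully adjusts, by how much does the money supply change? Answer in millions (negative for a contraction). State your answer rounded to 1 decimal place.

23.5 million

The money multiplier is m = (1 + c) / (rr + e + c) = (1 + 0.31) / (0.165 + 0.0594 + 0.31) ≈ 2.4513.
The purchase adds 9.6 million of base, so ΔM = m × ΔMB = 2.4513 × (+9.6) ≈ 23.5325 million.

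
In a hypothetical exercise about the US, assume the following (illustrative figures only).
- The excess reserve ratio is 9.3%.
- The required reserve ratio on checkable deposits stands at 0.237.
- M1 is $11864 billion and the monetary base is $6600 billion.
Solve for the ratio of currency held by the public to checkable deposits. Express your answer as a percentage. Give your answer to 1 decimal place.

51.0%

Using m = M/MB = 11864/6600 ≈ 1.797576. From m = (1 + c)/(c + rr + e), rearranging gives 1 + c = m·(c + rr + e), so c·(1 − m) = m·(rr + e) − 1.
Hence c = [m·(rr + e) − 1]/(1 − m) = [1.797576 × (0.237 + 0.093) − 1] / (1 − 1.797576) ≈ 0.510045.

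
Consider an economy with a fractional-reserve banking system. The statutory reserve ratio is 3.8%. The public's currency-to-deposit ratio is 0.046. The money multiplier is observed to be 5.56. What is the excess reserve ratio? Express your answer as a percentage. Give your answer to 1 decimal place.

10.4%

Using m = 5.56. Since m = (1 + c)/(c + rr + e), the denominator satisfies c + rr + e = (1 + c)/m = (1 + 0.046) / 5.56 ≈ 0.188129.
With c = 0.046 and rr = 0.038, the excess reserve ratio is 0.188129 − 0.046 − 0.038 = 0.104129.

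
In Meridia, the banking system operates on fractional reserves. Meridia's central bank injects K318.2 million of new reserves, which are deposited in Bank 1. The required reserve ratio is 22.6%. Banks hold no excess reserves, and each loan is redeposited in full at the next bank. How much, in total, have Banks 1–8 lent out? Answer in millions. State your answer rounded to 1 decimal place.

Bank i lends (1 − rr)^i of the original deposit: Bank 1 lends 318.2·0.7740 = 246.2868, Bank 2 lends 318.2·0.7740² ≈ 190.6260, and so on.
Summing a geometric series: total = 318.2·[0.7740·(1 − 0.7740^8) / (1 − 0.7740)] ≈ 949.3991 million.

K949.4 million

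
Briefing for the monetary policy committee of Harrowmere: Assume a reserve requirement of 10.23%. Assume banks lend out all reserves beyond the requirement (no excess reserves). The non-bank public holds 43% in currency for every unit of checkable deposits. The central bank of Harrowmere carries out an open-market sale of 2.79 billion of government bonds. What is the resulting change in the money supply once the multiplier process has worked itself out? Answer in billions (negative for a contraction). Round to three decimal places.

The money multiplier is m = (1 + c) / (rr + c) = (1 + 0.43) / (0.1023 + 0.43) ≈ 2.68646.
The sale removes 2.79 billion of base, so ΔM = m × ΔMB = 2.68646 × (−2.79) ≈ -7.4952 billion.

-7.495 billion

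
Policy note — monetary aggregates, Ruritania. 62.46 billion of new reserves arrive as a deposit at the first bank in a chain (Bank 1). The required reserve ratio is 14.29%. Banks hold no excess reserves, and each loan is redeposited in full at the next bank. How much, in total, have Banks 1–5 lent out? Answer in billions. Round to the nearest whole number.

201 billion

Bank i lends (1 − rr)^i of the original deposit: Bank 1 lends 62.46·0.8571 ≈ 53.5345, Bank 2 lends 62.46·0.8571² ≈ 45.8844, and so on.
Summing a geometric series: total = 62.46·[0.8571·(1 − 0.8571^5) / (1 − 0.8571)] ≈ 201.3448 billion.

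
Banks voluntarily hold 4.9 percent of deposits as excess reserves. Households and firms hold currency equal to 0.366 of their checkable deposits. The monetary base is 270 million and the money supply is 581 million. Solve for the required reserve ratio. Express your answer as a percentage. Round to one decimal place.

22.0%

Using m = M/MB = 581/270 ≈ 2.151852. Since m = (1 + c)/(c + rr + e), the denominator satisfies c + rr + e = (1 + c)/m = (1 + 0.366) / 2.151852 ≈ 0.634802.
With c = 0.366 and e = 0.049, the required reserve ratio is 0.634802 − 0.366 − 0.049 = 0.219802.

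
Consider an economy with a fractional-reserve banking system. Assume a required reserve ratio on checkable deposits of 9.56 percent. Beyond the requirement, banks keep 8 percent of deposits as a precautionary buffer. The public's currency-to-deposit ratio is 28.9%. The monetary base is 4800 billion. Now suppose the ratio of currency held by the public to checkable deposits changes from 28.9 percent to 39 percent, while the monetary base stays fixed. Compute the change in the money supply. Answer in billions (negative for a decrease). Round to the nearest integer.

Initially m₁ = (1 + 0.289) / (0.0956 + 0.08 + 0.289) ≈ 2.77443, so M₁ = 2.77443 × 4800 = 13317.264 billion.
After the change m₂ = (1 + 0.39) / (0.0956 + 0.08 + 0.39) ≈ 2.45757, so M₂ = 2.45757 × 4800 = 11796.336 billion.
ΔM = M₂ − M₁ = 11796.336 − 13317.264 = -1520.928 billion.

-1521 billion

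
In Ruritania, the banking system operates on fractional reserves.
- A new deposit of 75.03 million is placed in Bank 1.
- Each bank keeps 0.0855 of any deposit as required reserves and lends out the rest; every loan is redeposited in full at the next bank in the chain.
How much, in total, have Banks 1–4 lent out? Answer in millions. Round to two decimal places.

Bank i lends (1 − rr)^i of the original deposit: Bank 1 lends 75.03·0.9145 ≈ 68.6149, Bank 2 lends 75.03·0.9145² ≈ 62.7484, and so on.
Summing a geometric series: total = 75.03·[0.9145·(1 − 0.9145^4) / (1 − 0.9145)] ≈ 241.2238 million.

241.22 million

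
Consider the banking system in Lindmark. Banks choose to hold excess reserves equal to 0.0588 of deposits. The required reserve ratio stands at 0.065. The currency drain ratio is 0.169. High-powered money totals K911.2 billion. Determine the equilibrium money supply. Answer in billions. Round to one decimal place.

The money multiplier is m = (1 + c) / (rr + e + c) = (1 + 0.169) / (0.065 + 0.0588 + 0.169) ≈ 3.99249.
So M = m × MB = 3.99249 × 911.2 ≈ 3637.9569 billion.

K3638.0 billion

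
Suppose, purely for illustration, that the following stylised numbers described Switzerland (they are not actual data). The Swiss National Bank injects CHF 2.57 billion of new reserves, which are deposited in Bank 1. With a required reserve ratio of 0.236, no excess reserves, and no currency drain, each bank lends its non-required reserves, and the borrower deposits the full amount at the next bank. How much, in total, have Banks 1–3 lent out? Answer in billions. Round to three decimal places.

CHF 4.610 billion

Bank i lends (1 − rr)^i of the original deposit: Bank 1 lends 2.57·0.7640 ≈ 1.9635, Bank 2 lends 2.57·0.7640² ≈ 1.5001, and so on.
Summing a geometric series: total = 2.57·[0.7640·(1 − 0.7640^3) / (1 − 0.7640)] ≈ 4.6097 billion.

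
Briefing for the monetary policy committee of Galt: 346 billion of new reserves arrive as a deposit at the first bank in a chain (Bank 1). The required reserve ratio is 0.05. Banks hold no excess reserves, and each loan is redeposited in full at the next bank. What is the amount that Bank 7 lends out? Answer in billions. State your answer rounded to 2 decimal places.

241.62 billion

Each bank lends a fraction (1 − rr) = 0.9500 of the deposit it receives, so Bank 7 receives 346·0.9500^6 and lends 346·0.9500^7 ≈ 241.6247 billion.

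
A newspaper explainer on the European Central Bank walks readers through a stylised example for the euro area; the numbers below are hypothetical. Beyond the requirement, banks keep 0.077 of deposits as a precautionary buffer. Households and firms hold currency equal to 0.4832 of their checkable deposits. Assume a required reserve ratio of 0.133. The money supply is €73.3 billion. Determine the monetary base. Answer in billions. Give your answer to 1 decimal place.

The money multiplier is m = (1 + c) / (rr + e + c) = (1 + 0.4832) / (0.133 + 0.077 + 0.4832) ≈ 2.1396.
MB = M / m = 73.3 / 2.1396 ≈ 34.2587 billion.

€34.3 billion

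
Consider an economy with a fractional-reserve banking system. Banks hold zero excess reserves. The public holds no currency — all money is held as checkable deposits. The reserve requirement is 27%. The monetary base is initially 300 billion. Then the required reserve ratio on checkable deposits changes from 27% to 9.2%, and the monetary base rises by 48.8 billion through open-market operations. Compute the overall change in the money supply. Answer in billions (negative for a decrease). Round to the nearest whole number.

2680 billion

Before: m₁ = 1 / (0.27) ≈ 3.7037, MB₁ = 300, so M₁ = 3.7037 × 300 = 1111.11 billion.
After: m₂ = 1 / (0.092) ≈ 10.8696, MB₂ = 300 + 48.8 = 348.8, so M₂ = 10.8696 × 348.8 ≈ 3791.3165 billion.
ΔM = M₂ − M₁ = 3791.3165 − 1111.11 = 2680.2065 billion.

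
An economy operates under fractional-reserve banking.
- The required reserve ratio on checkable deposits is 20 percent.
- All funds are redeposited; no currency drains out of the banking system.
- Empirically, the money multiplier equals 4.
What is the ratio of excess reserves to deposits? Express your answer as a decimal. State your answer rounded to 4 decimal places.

Using m = 4. Since m = (1 + c)/(c + rr + e), the denominator satisfies c + rr + e = (1 + c)/m = (1 + 0) / 4 = 0.250000.
With c = 0 and rr = 0.2, the ratio of excess reserves to deposits is 0.250000 − 0 − 0.2 = 0.05.

0.0500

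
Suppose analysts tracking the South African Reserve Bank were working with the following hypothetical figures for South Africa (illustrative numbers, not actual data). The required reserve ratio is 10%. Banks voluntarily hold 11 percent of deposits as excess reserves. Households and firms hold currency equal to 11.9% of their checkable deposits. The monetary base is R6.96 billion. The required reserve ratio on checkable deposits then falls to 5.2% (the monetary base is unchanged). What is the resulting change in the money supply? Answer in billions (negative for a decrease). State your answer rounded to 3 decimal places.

R4.044 billion

Initially m₁ = (1 + 0.119) / (0.1 + 0.11 + 0.119) ≈ 3.40122, so M₁ = 3.40122 × 6.96 ≈ 23.6725 billion.
After the change m₂ = (1 + 0.119) / (0.052 + 0.11 + 0.119) ≈ 3.98221, so M₂ = 3.98221 × 6.96 ≈ 27.7162 billion.
ΔM = M₂ − M₁ = 27.7162 − 23.6725 = 4.0437 billion.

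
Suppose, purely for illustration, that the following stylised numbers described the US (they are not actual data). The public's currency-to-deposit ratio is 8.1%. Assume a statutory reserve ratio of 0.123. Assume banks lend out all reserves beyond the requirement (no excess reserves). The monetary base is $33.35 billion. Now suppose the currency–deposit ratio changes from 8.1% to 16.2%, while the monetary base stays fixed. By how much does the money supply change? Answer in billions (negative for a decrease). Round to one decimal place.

-40.7 billion

Initially m₁ = (1 + 0.081) / (0.123 + 0.081) ≈ 5.2990, so M₁ = 5.2990 × 33.35 ≈ 176.7217 billion.
After the change m₂ = (1 + 0.162) / (0.123 + 0.162) ≈ 4.0772, so M₂ = 4.0772 × 33.35 ≈ 135.9746 billion.
ΔM = M₂ − M₁ = 135.9746 − 176.7217 = -40.7471 billion.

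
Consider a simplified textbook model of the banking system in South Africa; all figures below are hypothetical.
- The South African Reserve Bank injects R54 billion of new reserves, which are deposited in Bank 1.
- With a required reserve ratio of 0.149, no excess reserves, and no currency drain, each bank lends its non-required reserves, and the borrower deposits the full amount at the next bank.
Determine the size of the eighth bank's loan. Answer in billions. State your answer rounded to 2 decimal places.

Each bank lends a fraction (1 − rr) = 0.8510 of the deposit it receives, so Bank 8 receives 54·0.8510^7 and lends 54·0.8510^8 ≈ 14.8535 billion.

R14.85 billion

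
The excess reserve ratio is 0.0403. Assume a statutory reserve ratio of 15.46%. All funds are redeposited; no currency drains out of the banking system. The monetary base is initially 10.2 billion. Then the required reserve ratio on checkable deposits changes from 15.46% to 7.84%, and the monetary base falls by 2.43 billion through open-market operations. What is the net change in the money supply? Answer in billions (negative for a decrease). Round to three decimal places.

13.125 billion

Before: m₁ = 1 / (0.1546 + 0.0403) ≈ 5.130836, MB₁ = 10.2, so M₁ = 5.130836 × 10.2 ≈ 52.3345 billion.
After: m₂ = 1 / (0.0784 + 0.0403) ≈ 8.424600, MB₂ = 10.2 − 2.43 = 7.77, so M₂ = 8.424600 × 7.77 ≈ 65.4591 billion.
ΔM = M₂ − M₁ = 65.4591 − 52.3345 = 13.1246 billion.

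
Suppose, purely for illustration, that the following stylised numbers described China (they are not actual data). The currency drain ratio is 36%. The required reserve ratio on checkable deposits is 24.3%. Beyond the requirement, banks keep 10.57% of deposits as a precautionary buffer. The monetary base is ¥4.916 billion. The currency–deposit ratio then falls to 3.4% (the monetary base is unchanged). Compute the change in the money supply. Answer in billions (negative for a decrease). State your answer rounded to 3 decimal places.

Initially m₁ = (1 + 0.36) / (0.243 + 0.1057 + 0.36) ≈ 1.91901, so M₁ = 1.91901 × 4.916 ≈ 9.4339 billion.
After the change m₂ = (1 + 0.034) / (0.243 + 0.1057 + 0.034) ≈ 2.70186, so M₂ = 2.70186 × 4.916 ≈ 13.2823 billion.
ΔM = M₂ − M₁ = 13.2823 − 9.4339 = 3.8484 billion.

¥3.848 billion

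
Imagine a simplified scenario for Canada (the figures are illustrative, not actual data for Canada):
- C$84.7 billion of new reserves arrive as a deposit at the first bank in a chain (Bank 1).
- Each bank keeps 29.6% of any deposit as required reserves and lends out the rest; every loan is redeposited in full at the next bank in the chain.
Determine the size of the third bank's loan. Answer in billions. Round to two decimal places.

Each bank lends a fraction (1 − rr) = 0.7040 of the deposit it receives, so Bank 3 receives 84.7·0.7040^2 and lends 84.7·0.7040^3 ≈ 29.5530 billion.

C$29.55 billion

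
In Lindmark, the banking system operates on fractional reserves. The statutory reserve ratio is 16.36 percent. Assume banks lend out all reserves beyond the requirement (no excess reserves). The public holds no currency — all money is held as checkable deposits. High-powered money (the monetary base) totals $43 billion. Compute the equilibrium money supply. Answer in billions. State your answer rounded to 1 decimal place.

With no currency drain or excess reserves, the money multiplier is m = 1/rr = 1/0.1636 ≈ 6.1125.
Money supply M = m × MB = 6.1125 × 43 = 262.8375 billion.

$262.8 billion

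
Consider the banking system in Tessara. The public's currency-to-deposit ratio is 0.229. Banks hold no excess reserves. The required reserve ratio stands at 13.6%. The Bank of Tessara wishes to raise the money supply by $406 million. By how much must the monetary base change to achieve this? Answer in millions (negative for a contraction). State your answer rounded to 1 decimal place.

$120.6 million

The money multiplier is m = (1 + c) / (rr + c) = (1 + 0.229) / (0.136 + 0.229) ≈ 3.36712.
ΔMB = ΔM / m = (+406) / 3.36712 ≈ 120.5778 million.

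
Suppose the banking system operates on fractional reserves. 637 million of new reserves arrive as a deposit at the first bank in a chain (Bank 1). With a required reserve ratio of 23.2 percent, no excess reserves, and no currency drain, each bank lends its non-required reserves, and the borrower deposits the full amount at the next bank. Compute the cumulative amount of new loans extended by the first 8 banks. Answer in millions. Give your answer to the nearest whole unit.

Bank i lends (1 − rr)^i of the original deposit: Bank 1 lends 637·0.7680 = 489.2160, Bank 2 lends 637·0.7680² ≈ 375.7179, and so on.
Summing a geometric series: total = 637·[0.7680·(1 − 0.7680^8) / (1 − 0.7680)] ≈ 1853.4769 million.

1853 million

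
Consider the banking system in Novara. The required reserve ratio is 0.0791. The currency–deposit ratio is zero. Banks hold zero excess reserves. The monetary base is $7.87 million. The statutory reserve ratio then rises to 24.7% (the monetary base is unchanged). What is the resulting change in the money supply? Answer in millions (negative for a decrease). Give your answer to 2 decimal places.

-67.63 million

Initially m₁ = 1 / (0.0791) ≈ 12.6422, so M₁ = 12.6422 × 7.87 ≈ 99.4941 million.
After the change m₂ = 1 / (0.247) ≈ 4.0486, so M₂ = 4.0486 × 7.87 ≈ 31.8625 million.
ΔM = M₂ − M₁ = 31.8625 − 99.4941 = -67.6316 million.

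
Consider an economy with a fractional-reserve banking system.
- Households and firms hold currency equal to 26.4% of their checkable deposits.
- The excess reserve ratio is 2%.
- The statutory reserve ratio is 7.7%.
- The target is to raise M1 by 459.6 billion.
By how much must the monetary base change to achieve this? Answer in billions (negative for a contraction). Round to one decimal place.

131.3 billion

The money multiplier is m = (1 + c) / (rr + e + c) = (1 + 0.264) / (0.077 + 0.02 + 0.264) ≈ 3.50139.
ΔMB = ΔM / m = (+459.6) / 3.50139 ≈ 131.2622 billion.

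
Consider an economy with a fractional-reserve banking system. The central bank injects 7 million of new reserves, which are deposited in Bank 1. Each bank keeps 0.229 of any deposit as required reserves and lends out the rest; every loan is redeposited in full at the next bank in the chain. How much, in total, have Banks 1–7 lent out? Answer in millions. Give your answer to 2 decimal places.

Bank i lends (1 − rr)^i of the original deposit: Bank 1 lends 7·0.7710 = 5.3970, Bank 2 lends 7·0.7710² ≈ 4.1611, and so on.
Summing a geometric series: total = 7·[0.7710·(1 − 0.7710^7) / (1 − 0.7710)] ≈ 19.7509 million.

19.75 million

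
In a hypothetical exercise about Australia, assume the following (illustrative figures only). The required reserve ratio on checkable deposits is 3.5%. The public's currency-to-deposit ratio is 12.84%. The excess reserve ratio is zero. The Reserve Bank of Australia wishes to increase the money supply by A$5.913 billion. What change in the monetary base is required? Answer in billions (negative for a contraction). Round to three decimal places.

The money multiplier is m = (1 + c) / (rr + c) = (1 + 0.1284) / (0.035 + 0.1284) ≈ 6.90575.
ΔMB = ΔM / m = (+5.913) / 6.90575 ≈ 0.8562 billion.

A$0.856 billion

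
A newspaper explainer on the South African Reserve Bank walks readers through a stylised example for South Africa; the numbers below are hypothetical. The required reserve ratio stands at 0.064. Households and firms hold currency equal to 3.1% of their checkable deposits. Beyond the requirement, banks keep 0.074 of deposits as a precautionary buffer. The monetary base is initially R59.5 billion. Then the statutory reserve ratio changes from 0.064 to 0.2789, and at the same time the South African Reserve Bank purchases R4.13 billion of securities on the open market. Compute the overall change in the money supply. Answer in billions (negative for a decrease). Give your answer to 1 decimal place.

Before: m₁ = (1 + 0.031) / (0.064 + 0.074 + 0.031) ≈ 6.1006, MB₁ = 59.5, so M₁ = 6.1006 × 59.5 = 362.9857 billion.
After: m₂ = (1 + 0.031) / (0.2789 + 0.074 + 0.031) ≈ 2.6856, MB₂ = 59.5 + 4.13 = 63.63, so M₂ = 2.6856 × 63.63 ≈ 170.8847 billion.
ΔM = M₂ − M₁ = 170.8847 − 362.9857 = -192.101 billion.

-192.1 billion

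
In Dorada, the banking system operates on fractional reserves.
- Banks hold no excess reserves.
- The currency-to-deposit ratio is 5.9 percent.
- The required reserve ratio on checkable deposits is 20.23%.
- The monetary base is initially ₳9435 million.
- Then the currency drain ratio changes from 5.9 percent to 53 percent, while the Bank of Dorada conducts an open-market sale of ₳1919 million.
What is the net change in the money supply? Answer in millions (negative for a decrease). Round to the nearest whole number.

-22535 million

Before: m₁ = (1 + 0.059) / (0.2023 + 0.059) ≈ 4.05281, MB₁ = 9435, so M₁ = 4.05281 × 9435 ≈ 38238.2623 million.
After: m₂ = (1 + 0.53) / (0.2023 + 0.53) ≈ 2.08931, MB₂ = 9435 − 1919 = 7516, so M₂ = 2.08931 × 7516 ≈ 15703.254 million.
ΔM = M₂ − M₁ = 15703.254 − 38238.2623 = -22535.0083 million.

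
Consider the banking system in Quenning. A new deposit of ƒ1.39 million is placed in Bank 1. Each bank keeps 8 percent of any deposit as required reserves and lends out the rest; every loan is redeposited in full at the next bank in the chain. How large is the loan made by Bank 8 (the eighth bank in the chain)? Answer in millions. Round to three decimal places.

ƒ0.713 million

Each bank lends a fraction (1 − rr) = 0.9200 of the deposit it receives, so Bank 8 receives 1.39·0.9200^7 and lends 1.39·0.9200^8 ≈ 0.7134 million.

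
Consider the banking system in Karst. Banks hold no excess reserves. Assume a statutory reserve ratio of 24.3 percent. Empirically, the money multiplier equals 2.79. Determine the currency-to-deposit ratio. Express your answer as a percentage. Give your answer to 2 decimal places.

17.99%

Using m = 2.79. From m = (1 + c)/(c + rr + e), rearranging gives 1 + c = m·(c + rr + e), so c·(1 − m) = m·(rr + e) − 1.
Hence c = [m·(rr + e) − 1]/(1 − m) = [2.79 × (0.243 + 0) − 1] / (1 − 2.79) ≈ 0.179905.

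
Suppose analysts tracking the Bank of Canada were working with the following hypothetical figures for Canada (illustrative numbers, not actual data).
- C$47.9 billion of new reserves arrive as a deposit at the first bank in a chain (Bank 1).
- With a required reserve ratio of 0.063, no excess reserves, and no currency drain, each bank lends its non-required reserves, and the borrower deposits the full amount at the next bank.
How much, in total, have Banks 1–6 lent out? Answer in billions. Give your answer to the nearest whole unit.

C$230 billion

Bank i lends (1 − rr)^i of the original deposit: Bank 1 lends 47.9·0.9370 = 44.8823, Bank 2 lends 47.9·0.9370² ≈ 42.0547, and so on.
Summing a geometric series: total = 47.9·[0.9370·(1 − 0.9370^6) / (1 − 0.9370)] ≈ 230.2786 billion.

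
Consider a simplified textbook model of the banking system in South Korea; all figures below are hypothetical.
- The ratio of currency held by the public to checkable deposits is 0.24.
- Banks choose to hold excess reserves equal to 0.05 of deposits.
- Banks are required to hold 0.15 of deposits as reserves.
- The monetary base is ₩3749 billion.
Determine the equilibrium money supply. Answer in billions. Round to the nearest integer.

The money multiplier is m = (1 + c) / (rr + e + c) = (1 + 0.24) / (0.15 + 0.05 + 0.24) ≈ 2.81818.
So M = m × MB = 2.81818 × 3749 ≈ 10565.3568 billion.

₩10565 billion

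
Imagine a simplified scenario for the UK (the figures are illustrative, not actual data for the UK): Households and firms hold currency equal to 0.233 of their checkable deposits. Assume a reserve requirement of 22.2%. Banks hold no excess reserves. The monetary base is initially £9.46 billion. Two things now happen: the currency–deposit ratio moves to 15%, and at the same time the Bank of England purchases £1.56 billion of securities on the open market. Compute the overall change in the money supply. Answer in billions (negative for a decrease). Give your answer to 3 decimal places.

Before: m₁ = (1 + 0.233) / (0.222 + 0.233) ≈ 2.709890, MB₁ = 9.46, so M₁ = 2.709890 × 9.46 ≈ 25.6356 billion.
After: m₂ = (1 + 0.15) / (0.222 + 0.15) ≈ 3.091398, MB₂ = 9.46 + 1.56 = 11.02, so M₂ = 3.091398 × 11.02 ≈ 34.0672 billion.
ΔM = M₂ − M₁ = 34.0672 − 25.6356 = 8.4316 billion.

£8.432 billion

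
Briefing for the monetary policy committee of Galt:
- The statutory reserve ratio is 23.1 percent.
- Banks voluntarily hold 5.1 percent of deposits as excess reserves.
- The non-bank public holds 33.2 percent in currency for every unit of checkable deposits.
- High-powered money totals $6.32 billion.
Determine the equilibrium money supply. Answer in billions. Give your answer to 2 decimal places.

$13.71 billion

The money multiplier is m = (1 + c) / (rr + e + c) = (1 + 0.332) / (0.231 + 0.051 + 0.332) ≈ 2.1694.
So M = m × MB = 2.1694 × 6.32 ≈ 13.7106 billion.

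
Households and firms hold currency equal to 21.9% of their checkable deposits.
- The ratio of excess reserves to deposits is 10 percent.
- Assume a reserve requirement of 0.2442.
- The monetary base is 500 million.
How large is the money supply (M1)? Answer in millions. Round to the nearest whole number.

The money multiplier is m = (1 + c) / (rr + e + c) = (1 + 0.219) / (0.2442 + 0.1 + 0.219) ≈ 2.1644.
So M = m × MB = 2.1644 × 500 = 1082.2 million.

1082 million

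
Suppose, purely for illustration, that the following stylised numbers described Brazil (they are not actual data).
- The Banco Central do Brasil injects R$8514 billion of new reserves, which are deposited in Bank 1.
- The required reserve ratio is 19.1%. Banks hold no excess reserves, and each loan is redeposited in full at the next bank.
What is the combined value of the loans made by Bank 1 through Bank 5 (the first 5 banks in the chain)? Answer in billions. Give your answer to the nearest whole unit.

R$23565 billion

Bank i lends (1 − rr)^i of the original deposit: Bank 1 lends 8514·0.8090 = 6887.8260, Bank 2 lends 8514·0.8090² ≈ 5572.2512, and so on.
Summing a geometric series: total = 8514·[0.8090·(1 − 0.8090^5) / (1 − 0.8090)] ≈ 23565.3295 billion.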